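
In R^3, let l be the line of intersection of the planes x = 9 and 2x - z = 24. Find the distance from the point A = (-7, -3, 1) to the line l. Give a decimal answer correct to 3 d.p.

17.464

Direction of l: (1, 0, 0) × (2, 0, -1) = (0, 1, 0).
A point on l: solving the two plane equations with y = -6 gives (9, -6, -6).
Taking (9, -6, -6) on l with direction v = (0, 1, 0): w = A − (9, -6, -6) = (-16, 3, 7), and w × v = (-7, 0, -16).
Distance = |w × v| / |v| = √305 / √1 ≈ 17.464.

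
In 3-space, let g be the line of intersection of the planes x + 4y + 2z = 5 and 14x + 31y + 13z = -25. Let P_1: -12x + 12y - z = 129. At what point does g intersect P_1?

(-9, 2, 3)

Direction of g: (1, 4, 2) × (14, 31, 13) = (-10, 15, -25).
A point on g: solving the two plane equations with x = -3 gives (-3, -7, 18).
Substitute r = (-3, -7, 18) + t(-10, 15, -25) into the plane: -66 + 325t = 129, so t = 3/5.
Intersection: (-3, -7, 18) + (3/5)·(-10, 15, -25) = (-9, 2, 3).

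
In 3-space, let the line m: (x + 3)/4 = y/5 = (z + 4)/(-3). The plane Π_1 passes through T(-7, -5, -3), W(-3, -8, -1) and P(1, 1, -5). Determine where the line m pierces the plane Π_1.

m has direction (4, 5, -3) through (-3, 0, -4).
TW = (4, -3, 2), TP = (8, 6, -2); a normal to Π_1 is TW × TP = (-6, 24, 48).
Using T: Π_1 has equation -6x + 24y + 48z = -222.
Substitute r = (-3, 0, -4) + t(4, 5, -3) into the plane: -174 + (-48)t = -222, so t = 1.
Intersection: (-3, 0, -4) + 1·(4, 5, -3) = (1, 5, -7).

(1, 5, -7)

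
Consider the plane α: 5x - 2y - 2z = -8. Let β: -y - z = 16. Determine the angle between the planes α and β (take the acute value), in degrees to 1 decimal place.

cos θ = |n₁·n₂| / (|n₁||n₂|) = |4| / (√33 · √2).
θ = arccos(0.49237) ≈ 60.5°.

60.5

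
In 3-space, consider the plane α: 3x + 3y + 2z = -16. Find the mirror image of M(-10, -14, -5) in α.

λ = (n·M − d)/|n|² = (-82 − (-16))/22 = -3.
Reflection = M − 2λn = (-10, -14, -5) − (-6)·(3, 3, 2) = (8, 4, 7).

(8, 4, 7)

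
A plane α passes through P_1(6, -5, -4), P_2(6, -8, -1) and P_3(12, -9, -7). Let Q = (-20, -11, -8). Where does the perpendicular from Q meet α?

(-6, 1, 4)

P_1P_2 = (0, -3, 3), P_1P_3 = (6, -4, -3); a normal to α is P_1P_2 × P_1P_3 = (21, 18, 18).
Using P_1: α has equation 21x + 18y + 18z = -36.
Foot = Q − λn with λ = (n·Q − d)/|n|² = (-762 − (-36))/1089 = -2/3.
Foot = (-20, -11, -8) − (-2/3)·(21, 18, 18) = (-6, 1, 4).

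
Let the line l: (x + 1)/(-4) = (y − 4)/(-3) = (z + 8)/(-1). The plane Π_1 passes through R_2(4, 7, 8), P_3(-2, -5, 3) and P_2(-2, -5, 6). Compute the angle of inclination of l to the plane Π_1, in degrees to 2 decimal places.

26.01

l has direction (-4, -3, -1) through (-1, 4, -8).
R_2P_3 = (-6, -12, -5), R_2P_2 = (-6, -12, -2); a normal to Π_1 is R_2P_3 × R_2P_2 = (-36, 18, 0).
Using R_2: Π_1 has equation -36x + 18y = -18.
sin θ = |n·v| / (|n||v|) = |90| / (√1620 · √26) = 0.43853.
θ ≈ 26.01°.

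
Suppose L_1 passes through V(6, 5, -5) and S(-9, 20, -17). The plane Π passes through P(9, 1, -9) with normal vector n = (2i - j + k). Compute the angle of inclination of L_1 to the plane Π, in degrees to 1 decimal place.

72.7

A direction vector for L_1 is S − V = (-15, 15, -12).
Π: n·r = n·P gives 2x - y + z = 8.
sin θ = |n·v| / (|n||v|) = |-57| / (√6 · √594) = 0.95479.
θ ≈ 72.7°.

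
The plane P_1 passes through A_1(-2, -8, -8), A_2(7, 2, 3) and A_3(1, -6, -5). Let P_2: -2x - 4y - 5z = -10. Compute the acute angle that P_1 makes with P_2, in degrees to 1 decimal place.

79.0

A_1A_2 = (9, 10, 11), A_1A_3 = (3, 2, 3); a normal to P_1 is A_1A_2 × A_1A_3 = (8, 6, -12).
Using A_1: P_1 has equation 8x + 6y - 12z = 32.
cos θ = |n₁·n₂| / (|n₁||n₂|) = |20| / (√244 · √45).
θ = arccos(0.19087) ≈ 79.0°.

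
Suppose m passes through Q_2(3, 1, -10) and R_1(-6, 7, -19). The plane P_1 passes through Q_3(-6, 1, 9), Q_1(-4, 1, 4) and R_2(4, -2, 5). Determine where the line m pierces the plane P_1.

(6, -1, -7)

A direction vector for m is R_1 − Q_2 = (-9, 6, -9).
Q_3Q_1 = (2, 0, -5), Q_3R_2 = (10, -3, -4); a normal to P_1 is Q_3Q_1 × Q_3R_2 = (-15, -42, -6).
Using Q_3: P_1 has equation -15x - 42y - 6z = -6.
Substitute r = (3, 1, -10) + t(-9, 6, -9) into the plane: -27 + (-63)t = -6, so t = -1/3.
Intersection: (3, 1, -10) + (-1/3)·(-9, 6, -9) = (6, -1, -7).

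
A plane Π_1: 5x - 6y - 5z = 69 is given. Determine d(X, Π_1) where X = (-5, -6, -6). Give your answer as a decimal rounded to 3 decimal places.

3.019

n·X − d = (5)·(-5) + (-6)·(-6) + (-5)·(-6) − 69 = -28; |n| = √86.
Distance = |-28| / √86 = 28/√86 ≈ 3.019.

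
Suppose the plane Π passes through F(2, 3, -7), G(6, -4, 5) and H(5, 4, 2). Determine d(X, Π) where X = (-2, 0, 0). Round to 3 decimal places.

FG = (4, -7, 12), FH = (3, 1, 9); a normal to Π is FG × FH = (-75, 0, 25).
Using F: Π has equation -75x + 25z = -325.
n·X − d = (-75)·(-2) + (0)·(0) + (25)·(0) − (-325) = 475; |n| = √6250.
Distance = |475| / √6250 = 475/√6250 ≈ 6.008.

6.008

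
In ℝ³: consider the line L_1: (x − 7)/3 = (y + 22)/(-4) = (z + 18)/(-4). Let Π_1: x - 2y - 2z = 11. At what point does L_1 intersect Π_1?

(-5, -6, -2)

L_1 has direction (3, -4, -4) through (7, -22, -18).
Substitute r = (7, -22, -18) + t(3, -4, -4) into the plane: 87 + 19t = 11, so t = -4.
Intersection: (7, -22, -18) + (-4)·(3, -4, -4) = (-5, -6, -2).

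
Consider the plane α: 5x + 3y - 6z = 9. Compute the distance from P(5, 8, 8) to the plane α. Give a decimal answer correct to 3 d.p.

0.956

n·P − d = (5)·(5) + (3)·(8) + (-6)·(8) − 9 = -8; |n| = √70.
Distance = |-8| / √70 = 8/√70 ≈ 0.956.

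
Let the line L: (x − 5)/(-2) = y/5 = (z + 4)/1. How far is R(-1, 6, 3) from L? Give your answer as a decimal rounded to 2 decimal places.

6.40

L has direction (-2, 5, 1) through (5, 0, -4).
Taking (5, 0, -4) on L with direction v = (-2, 5, 1): w = R − (5, 0, -4) = (-6, 6, 7), and w × v = (-29, -8, -18).
Distance = |w × v| / |v| = √1229 / √30 ≈ 6.40.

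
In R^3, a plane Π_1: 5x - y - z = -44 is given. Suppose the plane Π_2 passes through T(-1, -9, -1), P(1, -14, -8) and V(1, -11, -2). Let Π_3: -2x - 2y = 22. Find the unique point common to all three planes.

(-9, -2, 1)

TP = (2, -5, -7), TV = (2, -2, -1); a normal to Π_2 is TP × TV = (-9, -12, 6).
Using T: Π_2 has equation -9x - 12y + 6z = 111.
Solving the 3×3 linear system 5x - y - z = -44, -9x - 12y + 6z = 111, -2x - 2y = 22 (e.g. by elimination or Cramer's rule, determinant = 78) gives (-9, -2, 1).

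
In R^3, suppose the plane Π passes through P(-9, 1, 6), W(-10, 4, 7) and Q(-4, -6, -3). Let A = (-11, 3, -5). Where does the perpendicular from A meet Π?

(-6, 4, -3)

PW = (-1, 3, 1), PQ = (5, -7, -9); a normal to Π is PW × PQ = (-20, -4, -8).
Using P: Π has equation -20x - 4y - 8z = 128.
Foot = A − λn with λ = (n·A − d)/|n|² = (248 − 128)/480 = 1/4.
Foot = (-11, 3, -5) − (1/4)·(-20, -4, -8) = (-6, 4, -3).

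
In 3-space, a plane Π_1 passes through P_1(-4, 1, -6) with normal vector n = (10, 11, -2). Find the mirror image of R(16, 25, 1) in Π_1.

(-24, -19, 9)

Π_1: n·r = n·P_1 gives 10x + 11y - 2z = -17.
λ = (n·R − d)/|n|² = (433 − (-17))/225 = 2.
Reflection = R − 2λn = (16, 25, 1) − 4·(10, 11, -2) = (-24, -19, 9).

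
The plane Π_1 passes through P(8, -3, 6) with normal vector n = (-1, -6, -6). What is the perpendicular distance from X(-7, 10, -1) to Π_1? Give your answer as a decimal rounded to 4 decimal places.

Π_1: n·r = n·P gives -x - 6y - 6z = -26.
n·X − d = (-1)·(-7) + (-6)·(10) + (-6)·(-1) − (-26) = -21; |n| = √73.
Distance = |-21| / √73 = 21/√73 ≈ 2.4579.

2.4579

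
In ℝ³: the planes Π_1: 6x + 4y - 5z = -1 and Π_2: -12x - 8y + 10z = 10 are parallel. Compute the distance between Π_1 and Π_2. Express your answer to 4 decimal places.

0.4558

Rescale Π_2 by 1/(-2): 6x + 4y - 5z = -5. Then distance = |-1 − (-5)| / √77 ≈ 0.4558.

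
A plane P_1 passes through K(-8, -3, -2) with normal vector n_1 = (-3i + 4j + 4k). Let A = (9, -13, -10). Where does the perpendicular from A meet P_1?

P_1: n_1·r = n_1·K gives -3x + 4y + 4z = 4.
Foot = A − λn with λ = (n·A − d)/|n|² = (-119 − 4)/41 = -3.
Foot = (9, -13, -10) − (-3)·(-3, 4, 4) = (0, -1, 2).

(0, -1, 2)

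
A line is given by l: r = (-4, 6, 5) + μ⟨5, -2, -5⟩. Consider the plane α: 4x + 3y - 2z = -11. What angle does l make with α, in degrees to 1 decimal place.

37.3

sin θ = |n·v| / (|n||v|) = |24| / (√29 · √54) = 0.60648.
θ ≈ 37.3°.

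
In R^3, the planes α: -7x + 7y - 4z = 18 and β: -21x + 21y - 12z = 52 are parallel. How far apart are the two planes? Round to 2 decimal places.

Rescale β by 1/3: -7x + 7y - 4z = 52/3. Then distance = |18 − (52/3)| / √114 ≈ 0.06.

0.06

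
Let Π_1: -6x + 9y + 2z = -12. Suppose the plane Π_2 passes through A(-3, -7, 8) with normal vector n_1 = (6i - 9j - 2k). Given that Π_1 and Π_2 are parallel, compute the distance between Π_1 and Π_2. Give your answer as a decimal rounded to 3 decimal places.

1.545

Π_2: n_1·r = n_1·A gives 6x - 9y - 2z = 29.
Rescale Π_2 by 1/(-1): -6x + 9y + 2z = -29. Then distance = |-12 − (-29)| / √121 ≈ 1.545.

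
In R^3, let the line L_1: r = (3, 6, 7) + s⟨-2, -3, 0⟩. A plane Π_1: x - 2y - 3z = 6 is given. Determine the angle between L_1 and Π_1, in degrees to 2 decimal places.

sin θ = |n·v| / (|n||v|) = |4| / (√14 · √13) = 0.29650.
θ ≈ 17.25°.

17.25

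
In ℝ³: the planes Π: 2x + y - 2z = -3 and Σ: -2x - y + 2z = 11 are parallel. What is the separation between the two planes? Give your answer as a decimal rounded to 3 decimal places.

2.667

Rescale Σ by 1/(-1): 2x + y - 2z = -11. Then distance = |-3 − (-11)| / √9 ≈ 2.667.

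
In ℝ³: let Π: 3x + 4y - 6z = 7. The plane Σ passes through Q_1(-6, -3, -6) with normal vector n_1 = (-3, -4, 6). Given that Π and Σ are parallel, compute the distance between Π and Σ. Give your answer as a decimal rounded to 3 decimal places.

Σ: n_1·r = n_1·Q_1 gives -3x - 4y + 6z = -6.
Rescale Σ by 1/(-1): 3x + 4y - 6z = 6. Then distance = |7 − 6| / √61 ≈ 0.128.

0.128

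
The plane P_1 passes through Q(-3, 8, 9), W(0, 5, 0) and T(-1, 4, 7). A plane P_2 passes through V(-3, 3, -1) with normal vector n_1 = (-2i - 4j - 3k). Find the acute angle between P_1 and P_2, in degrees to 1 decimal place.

QW = (3, -3, -9), QT = (2, -4, -2); a normal to P_1 is QW × QT = (-30, -12, -6).
Using Q: P_1 has equation -30x - 12y - 6z = -60.
P_2: n_1·r = n_1·V gives -2x - 4y - 3z = -3.
cos θ = |n₁·n₂| / (|n₁||n₂|) = |126| / (√1080 · √29).
θ = arccos(0.71197) ≈ 44.6°.

44.6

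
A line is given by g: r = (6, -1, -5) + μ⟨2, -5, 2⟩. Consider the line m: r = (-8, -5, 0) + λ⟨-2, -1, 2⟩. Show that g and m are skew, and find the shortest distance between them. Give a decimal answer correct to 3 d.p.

Common perpendicular direction n = (2, -5, 2) × (-2, -1, 2) = (-8, -8, -12).
With w = (-8, -5, 0) − (6, -1, -5) = (-14, -4, 5), w · n = 84.
Since n ≠ 0 the lines are not parallel, and w · n = 84 ≠ 0 so they do not intersect; hence they are skew.
Distance = |w · n| / |n| = |84| / √272 ≈ 5.093.

5.093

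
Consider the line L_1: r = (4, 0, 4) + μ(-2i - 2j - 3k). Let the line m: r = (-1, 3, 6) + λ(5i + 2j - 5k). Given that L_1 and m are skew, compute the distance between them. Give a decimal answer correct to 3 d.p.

4.722

Common perpendicular direction n = (-2, -2, -3) × (5, 2, -5) = (16, -25, 6).
With w = (-1, 3, 6) − (4, 0, 4) = (-5, 3, 2), w · n = -143.
Distance = |w · n| / |n| = |-143| / √917 ≈ 4.722.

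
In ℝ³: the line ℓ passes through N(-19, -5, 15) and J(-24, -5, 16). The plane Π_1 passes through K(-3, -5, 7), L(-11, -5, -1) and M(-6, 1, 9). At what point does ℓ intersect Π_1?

A direction vector for ℓ is J − N = (-5, 0, 1).
KL = (-8, 0, -8), KM = (-3, 6, 2); a normal to Π_1 is KL × KM = (48, 40, -48).
Using K: Π_1 has equation 48x + 40y - 48z = -680.
Substitute r = (-19, -5, 15) + t(-5, 0, 1) into the plane: -1832 + (-288)t = -680, so t = -4.
Intersection: (-19, -5, 15) + (-4)·(-5, 0, 1) = (1, -5, 11).

(1, -5, 11)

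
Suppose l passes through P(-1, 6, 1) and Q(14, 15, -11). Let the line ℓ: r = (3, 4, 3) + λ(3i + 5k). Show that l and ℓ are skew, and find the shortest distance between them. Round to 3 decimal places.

2.834

A direction vector for l is Q − P = (15, 9, -12).
Common perpendicular direction n = (15, 9, -12) × (3, 0, 5) = (45, -111, -27).
With w = (3, 4, 3) − (-1, 6, 1) = (4, -2, 2), w · n = 348.
Since n ≠ 0 the lines are not parallel, and w · n = 348 ≠ 0 so they do not intersect; hence they are skew.
Distance = |w · n| / |n| = |348| / √15075 ≈ 2.834.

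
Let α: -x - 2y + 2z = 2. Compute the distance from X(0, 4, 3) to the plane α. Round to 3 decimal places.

1.333

n·X − d = (-1)·(0) + (-2)·(4) + (2)·(3) − 2 = -4; |n| = √9.
Distance = |-4| / √9 = 4/√9 ≈ 1.333.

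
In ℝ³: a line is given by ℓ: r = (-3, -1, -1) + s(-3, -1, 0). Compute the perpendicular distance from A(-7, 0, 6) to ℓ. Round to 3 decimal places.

Taking (-3, -1, -1) on ℓ with direction v = (-3, -1, 0): w = A − (-3, -1, -1) = (-4, 1, 7), and w × v = (7, -21, 7).
Distance = |w × v| / |v| = √539 / √10 ≈ 7.342.

7.342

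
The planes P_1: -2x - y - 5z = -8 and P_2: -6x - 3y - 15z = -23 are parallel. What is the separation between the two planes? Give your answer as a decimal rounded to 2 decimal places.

Rescale P_2 by 1/3: -2x - y - 5z = -23/3. Then distance = |-8 − (-23/3)| / √30 ≈ 0.06.

0.06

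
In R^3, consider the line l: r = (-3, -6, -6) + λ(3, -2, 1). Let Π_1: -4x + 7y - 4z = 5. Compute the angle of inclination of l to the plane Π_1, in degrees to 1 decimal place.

63.0

sin θ = |n·v| / (|n||v|) = |-30| / (√81 · √14) = 0.89087.
θ ≈ 63.0°.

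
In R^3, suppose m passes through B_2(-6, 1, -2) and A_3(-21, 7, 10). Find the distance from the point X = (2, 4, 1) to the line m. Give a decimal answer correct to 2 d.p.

8.44

A direction vector for m is A_3 − B_2 = (-15, 6, 12).
Taking (-6, 1, -2) on m with direction v = (-15, 6, 12): w = X − (-6, 1, -2) = (8, 3, 3), and w × v = (18, -141, 93).
Distance = |w × v| / |v| = √28854 / √405 ≈ 8.44.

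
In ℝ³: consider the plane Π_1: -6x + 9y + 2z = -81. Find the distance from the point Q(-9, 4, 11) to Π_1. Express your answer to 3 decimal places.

17.545

n·Q − d = (-6)·(-9) + (9)·(4) + (2)·(11) − (-81) = 193; |n| = √121.
Distance = |193| / √121 = 193/√121 ≈ 17.545.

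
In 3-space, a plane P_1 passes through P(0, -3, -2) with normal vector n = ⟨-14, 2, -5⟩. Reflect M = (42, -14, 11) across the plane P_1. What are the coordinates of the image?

P_1: n·r = n·P gives -14x + 2y - 5z = 4.
λ = (n·M − d)/|n|² = (-671 − 4)/225 = -3.
Reflection = M − 2λn = (42, -14, 11) − (-6)·(-14, 2, -5) = (-42, -2, -19).

(-42, -2, -19)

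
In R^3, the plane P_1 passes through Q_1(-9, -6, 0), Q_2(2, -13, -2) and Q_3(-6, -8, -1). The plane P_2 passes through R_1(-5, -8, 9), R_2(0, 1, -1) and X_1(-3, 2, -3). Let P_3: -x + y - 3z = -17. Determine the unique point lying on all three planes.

(-7, -6, 6)

Q_1Q_2 = (11, -7, -2), Q_1Q_3 = (3, -2, -1); a normal to P_1 is Q_1Q_2 × Q_1Q_3 = (3, 5, -1).
Using Q_1: P_1 has equation 3x + 5y - z = -57.
R_1R_2 = (5, 9, -10), R_1X_1 = (2, 10, -12); a normal to P_2 is R_1R_2 × R_1X_1 = (-8, 40, 32).
Using R_1: P_2 has equation -8x + 40y + 32z = 8.
Solving the 3×3 linear system 3x + 5y - z = -57, -8x + 40y + 32z = 8, -x + y - 3z = -17 (e.g. by elimination or Cramer's rule, determinant = -768) gives (-7, -6, 6).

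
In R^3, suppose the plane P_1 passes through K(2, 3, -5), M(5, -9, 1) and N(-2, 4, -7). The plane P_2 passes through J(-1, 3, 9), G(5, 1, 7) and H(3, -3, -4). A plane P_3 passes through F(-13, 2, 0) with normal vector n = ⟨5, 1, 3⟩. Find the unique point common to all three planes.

(-8, -2, -7)

KM = (3, -12, 6), KN = (-4, 1, -2); a normal to P_1 is KM × KN = (18, -18, -45).
Using K: P_1 has equation 18x - 18y - 45z = 207.
JG = (6, -2, -2), JH = (4, -6, -13); a normal to P_2 is JG × JH = (14, 70, -28).
Using J: P_2 has equation 14x + 70y - 28z = -56.
P_3: n·r = n·F gives 5x + y + 3z = -63.
Solving the 3×3 linear system 18x - 18y - 45z = 207, 14x + 70y - 28z = -56, 5x + y + 3z = -63 (e.g. by elimination or Cramer's rule, determinant = 22680) gives (-8, -2, -7).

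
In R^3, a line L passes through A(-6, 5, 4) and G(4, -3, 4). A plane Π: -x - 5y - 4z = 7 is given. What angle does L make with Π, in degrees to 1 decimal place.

A direction vector for L is G − A = (10, -8, 0).
sin θ = |n·v| / (|n||v|) = |30| / (√42 · √164) = 0.36147.
θ ≈ 21.2°.

21.2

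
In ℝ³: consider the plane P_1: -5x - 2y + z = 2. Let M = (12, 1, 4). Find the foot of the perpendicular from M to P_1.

(2, -3, 6)

Foot = M − λn with λ = (n·M − d)/|n|² = (-58 − 2)/30 = -2.
Foot = (12, 1, 4) − (-2)·(-5, -2, 1) = (2, -3, 6).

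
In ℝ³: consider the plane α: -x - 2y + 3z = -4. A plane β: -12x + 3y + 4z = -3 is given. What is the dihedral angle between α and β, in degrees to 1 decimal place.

68.3

cos θ = |n₁·n₂| / (|n₁||n₂|) = |18| / (√14 · √169).
θ = arccos(0.37005) ≈ 68.3°.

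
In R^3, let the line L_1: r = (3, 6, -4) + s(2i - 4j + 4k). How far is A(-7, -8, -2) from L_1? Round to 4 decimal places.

Taking (3, 6, -4) on L_1 with direction v = (2, -4, 4): w = A − (3, 6, -4) = (-10, -14, 2), and w × v = (-48, 44, 68).
Distance = |w × v| / |v| = √8864 / √36 ≈ 15.6915.

15.6915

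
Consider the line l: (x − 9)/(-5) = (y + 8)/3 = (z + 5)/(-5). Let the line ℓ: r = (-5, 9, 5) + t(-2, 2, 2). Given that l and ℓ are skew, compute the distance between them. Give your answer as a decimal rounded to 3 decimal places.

2.932

l has direction (-5, 3, -5) through (9, -8, -5).
Common perpendicular direction n = (-5, 3, -5) × (-2, 2, 2) = (16, 20, -4).
With w = (-5, 9, 5) − (9, -8, -5) = (-14, 17, 10), w · n = 76.
Distance = |w · n| / |n| = |76| / √672 ≈ 2.932.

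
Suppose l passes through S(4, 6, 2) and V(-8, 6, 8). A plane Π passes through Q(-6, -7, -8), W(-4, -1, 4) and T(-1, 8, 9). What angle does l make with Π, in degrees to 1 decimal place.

A direction vector for l is V − S = (-12, 0, 6).
QW = (2, 6, 12), QT = (5, 15, 17); a normal to Π is QW × QT = (-78, 26, 0).
Using Q: Π has equation -78x + 26y = 286.
sin θ = |n·v| / (|n||v|) = |936| / (√6760 · √180) = 0.84853.
θ ≈ 58.1°.

58.1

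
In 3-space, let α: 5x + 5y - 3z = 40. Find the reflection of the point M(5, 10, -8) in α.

λ = (n·M − d)/|n|² = (99 − 40)/59 = 1.
Reflection = M − 2λn = (5, 10, -8) − 2·(5, 5, -3) = (-5, 0, -2).

(-5, 0, -2)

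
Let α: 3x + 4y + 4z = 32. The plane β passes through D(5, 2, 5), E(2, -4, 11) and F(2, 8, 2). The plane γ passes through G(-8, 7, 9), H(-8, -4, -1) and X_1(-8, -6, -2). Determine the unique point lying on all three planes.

(-8, 4, 10)

DE = (-3, -6, 6), DF = (-3, 6, -3); a normal to β is DE × DF = (-18, -27, -36).
Using D: β has equation -18x - 27y - 36z = -324.
GH = (0, -11, -10), GX_1 = (0, -13, -11); a normal to γ is GH × GX_1 = (-9, 0, 0).
Using G: γ has equation -9x = 72.
Solving the 3×3 linear system 3x + 4y + 4z = 32, -18x - 27y - 36z = -324, -9x = 72 (e.g. by elimination or Cramer's rule, determinant = 324) gives (-8, 4, 10).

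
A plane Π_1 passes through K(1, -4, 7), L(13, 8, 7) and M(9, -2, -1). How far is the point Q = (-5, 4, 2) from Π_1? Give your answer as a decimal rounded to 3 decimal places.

11.088

KL = (12, 12, 0), KM = (8, 2, -8); a normal to Π_1 is KL × KM = (-96, 96, -72).
Using K: Π_1 has equation -96x + 96y - 72z = -984.
n·Q − d = (-96)·(-5) + (96)·(4) + (-72)·(2) − (-984) = 1704; |n| = √23616.
Distance = |1704| / √23616 = 1704/√23616 ≈ 11.088.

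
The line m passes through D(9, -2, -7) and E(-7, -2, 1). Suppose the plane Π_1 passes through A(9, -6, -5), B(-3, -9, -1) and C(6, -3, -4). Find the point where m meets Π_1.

(-3, -2, -1)

A direction vector for m is E − D = (-16, 0, 8).
AB = (-12, -3, 4), AC = (-3, 3, 1); a normal to Π_1 is AB × AC = (-15, 0, -45).
Using A: Π_1 has equation -15x - 45z = 90.
Substitute r = (9, -2, -7) + t(-16, 0, 8) into the plane: 180 + (-120)t = 90, so t = 3/4.
Intersection: (9, -2, -7) + (3/4)·(-16, 0, 8) = (-3, -2, -1).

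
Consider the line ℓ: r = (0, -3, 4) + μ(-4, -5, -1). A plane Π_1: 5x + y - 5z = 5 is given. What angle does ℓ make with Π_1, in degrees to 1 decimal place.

sin θ = |n·v| / (|n||v|) = |-20| / (√51 · √42) = 0.43214.
θ ≈ 25.6°.

25.6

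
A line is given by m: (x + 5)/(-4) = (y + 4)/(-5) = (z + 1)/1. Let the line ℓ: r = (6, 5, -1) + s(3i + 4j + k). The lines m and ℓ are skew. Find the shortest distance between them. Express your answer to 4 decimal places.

3.1453

m has direction (-4, -5, 1) through (-5, -4, -1).
Common perpendicular direction n = (-4, -5, 1) × (3, 4, 1) = (-9, 7, -1).
With w = (6, 5, -1) − (-5, -4, -1) = (11, 9, 0), w · n = -36.
Distance = |w · n| / |n| = |-36| / √131 ≈ 3.1453.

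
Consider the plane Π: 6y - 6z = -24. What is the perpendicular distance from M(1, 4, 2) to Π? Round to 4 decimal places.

4.2426

n·M − d = (0)·(1) + (6)·(4) + (-6)·(2) − (-24) = 36; |n| = √72.
Distance = |36| / √72 = 36/√72 ≈ 4.2426.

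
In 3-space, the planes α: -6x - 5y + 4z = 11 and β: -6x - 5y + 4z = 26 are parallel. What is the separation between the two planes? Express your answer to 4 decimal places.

Same normal n = (-6, -5, 4) with |n| = √77; distance = |11 − 26| / |n| = 15/√77 ≈ 1.7094.

1.7094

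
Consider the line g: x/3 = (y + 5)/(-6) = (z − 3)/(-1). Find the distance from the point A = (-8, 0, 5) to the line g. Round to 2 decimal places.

g has direction (3, -6, -1) through (0, -5, 3).
Taking (0, -5, 3) on g with direction v = (3, -6, -1): w = A − (0, -5, 3) = (-8, 5, 2), and w × v = (7, -2, 33).
Distance = |w × v| / |v| = √1142 / √46 ≈ 4.98.

4.98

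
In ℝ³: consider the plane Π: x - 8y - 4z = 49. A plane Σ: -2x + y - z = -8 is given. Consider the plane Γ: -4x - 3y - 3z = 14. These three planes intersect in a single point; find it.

Solving the 3×3 linear system x - 8y - 4z = 49, -2x + y - z = -8, -4x - 3y - 3z = 14 (e.g. by elimination or Cramer's rule, determinant = -30) gives (1, -6, 0).

(1, -6, 0)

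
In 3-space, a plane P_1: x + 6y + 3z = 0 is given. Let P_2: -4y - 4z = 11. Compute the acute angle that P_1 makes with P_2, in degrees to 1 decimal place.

cos θ = |n₁·n₂| / (|n₁||n₂|) = |-36| / (√46 · √32).
θ = arccos(0.93831) ≈ 20.2°.

20.2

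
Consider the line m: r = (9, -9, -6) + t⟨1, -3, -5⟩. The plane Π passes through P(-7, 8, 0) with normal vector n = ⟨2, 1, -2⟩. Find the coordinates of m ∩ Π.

Π: n·r = n·P gives 2x + y - 2z = -6.
Substitute r = (9, -9, -6) + t(1, -3, -5) into the plane: 21 + 9t = -6, so t = -3.
Intersection: (9, -9, -6) + (-3)·(1, -3, -5) = (6, 0, 9).

(6, 0, 9)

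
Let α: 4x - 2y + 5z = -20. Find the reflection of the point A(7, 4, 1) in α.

λ = (n·A − d)/|n|² = (25 − (-20))/45 = 1.
Reflection = A − 2λn = (7, 4, 1) − 2·(4, -2, 5) = (-1, 8, -9).

(-1, 8, -9)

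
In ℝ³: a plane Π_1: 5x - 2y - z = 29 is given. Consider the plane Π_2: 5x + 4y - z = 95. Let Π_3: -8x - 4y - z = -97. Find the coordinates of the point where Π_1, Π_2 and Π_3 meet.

Solving the 3×3 linear system 5x - 2y - z = 29, 5x + 4y - z = 95, -8x - 4y - z = -97 (e.g. by elimination or Cramer's rule, determinant = -78) gives (8, 11, -11).

(8, 11, -11)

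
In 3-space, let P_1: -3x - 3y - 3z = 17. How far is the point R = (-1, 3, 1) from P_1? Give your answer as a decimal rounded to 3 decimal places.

n·R − d = (-3)·(-1) + (-3)·(3) + (-3)·(1) − 17 = -26; |n| = √27.
Distance = |-26| / √27 = 26/√27 ≈ 5.004.

5.004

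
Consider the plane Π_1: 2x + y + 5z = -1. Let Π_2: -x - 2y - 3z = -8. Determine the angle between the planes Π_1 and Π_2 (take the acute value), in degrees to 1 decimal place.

22.0

cos θ = |n₁·n₂| / (|n₁||n₂|) = |-19| / (√30 · √14).
θ = arccos(0.92711) ≈ 22.0°.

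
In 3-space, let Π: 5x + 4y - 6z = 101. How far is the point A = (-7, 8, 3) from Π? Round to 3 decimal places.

13.903

n·A − d = (5)·(-7) + (4)·(8) + (-6)·(3) − 101 = -122; |n| = √77.
Distance = |-122| / √77 = 122/√77 ≈ 13.903.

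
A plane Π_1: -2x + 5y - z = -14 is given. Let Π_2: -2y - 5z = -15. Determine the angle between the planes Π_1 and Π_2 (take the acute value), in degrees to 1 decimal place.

80.2

cos θ = |n₁·n₂| / (|n₁||n₂|) = |-5| / (√30 · √29).
θ = arccos(0.16952) ≈ 80.2°.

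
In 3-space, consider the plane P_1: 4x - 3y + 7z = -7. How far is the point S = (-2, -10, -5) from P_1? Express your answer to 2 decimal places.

0.70

n·S − d = (4)·(-2) + (-3)·(-10) + (7)·(-5) − (-7) = -6; |n| = √74.
Distance = |-6| / √74 = 6/√74 ≈ 0.70.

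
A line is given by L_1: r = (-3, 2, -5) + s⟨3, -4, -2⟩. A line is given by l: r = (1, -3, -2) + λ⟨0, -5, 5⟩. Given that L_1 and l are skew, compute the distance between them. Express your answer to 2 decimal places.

Common perpendicular direction n = (3, -4, -2) × (0, -5, 5) = (-30, -15, -15).
With w = (1, -3, -2) − (-3, 2, -5) = (4, -5, 3), w · n = -90.
Distance = |w · n| / |n| = |-90| / √1350 ≈ 2.45.

2.45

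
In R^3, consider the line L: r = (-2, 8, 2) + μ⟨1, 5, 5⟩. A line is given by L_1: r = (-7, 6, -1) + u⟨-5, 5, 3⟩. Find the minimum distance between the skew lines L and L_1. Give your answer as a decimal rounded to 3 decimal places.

0.379

Common perpendicular direction n = (1, 5, 5) × (-5, 5, 3) = (-10, -28, 30).
With w = (-7, 6, -1) − (-2, 8, 2) = (-5, -2, -3), w · n = 16.
Distance = |w · n| / |n| = |16| / √1784 ≈ 0.379.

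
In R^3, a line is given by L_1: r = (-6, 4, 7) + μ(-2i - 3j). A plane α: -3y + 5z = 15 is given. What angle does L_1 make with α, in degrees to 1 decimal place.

25.3

sin θ = |n·v| / (|n||v|) = |9| / (√34 · √13) = 0.42809.
θ ≈ 25.3°.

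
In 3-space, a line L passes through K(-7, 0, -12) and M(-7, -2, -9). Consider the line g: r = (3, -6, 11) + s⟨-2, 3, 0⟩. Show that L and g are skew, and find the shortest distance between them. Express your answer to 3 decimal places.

12.660

A direction vector for L is M − K = (0, -2, 3).
Common perpendicular direction n = (0, -2, 3) × (-2, 3, 0) = (-9, -6, -4).
With w = (3, -6, 11) − (-7, 0, -12) = (10, -6, 23), w · n = -146.
Since n ≠ 0 the lines are not parallel, and w · n = -146 ≠ 0 so they do not intersect; hence they are skew.
Distance = |w · n| / |n| = |-146| / √133 ≈ 12.660.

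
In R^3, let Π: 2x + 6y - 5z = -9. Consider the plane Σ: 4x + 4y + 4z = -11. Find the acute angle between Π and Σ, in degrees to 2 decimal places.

cos θ = |n₁·n₂| / (|n₁||n₂|) = |12| / (√65 · √48).
θ = arccos(0.21483) ≈ 77.59°.

77.59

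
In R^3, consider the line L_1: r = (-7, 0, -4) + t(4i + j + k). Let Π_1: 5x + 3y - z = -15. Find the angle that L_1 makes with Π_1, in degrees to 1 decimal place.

sin θ = |n·v| / (|n||v|) = |22| / (√35 · √18) = 0.87650.
θ ≈ 61.2°.

61.2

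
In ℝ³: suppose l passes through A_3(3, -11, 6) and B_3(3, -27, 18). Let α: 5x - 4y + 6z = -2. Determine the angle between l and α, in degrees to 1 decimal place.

50.8

A direction vector for l is B_3 − A_3 = (0, -16, 12).
sin θ = |n·v| / (|n||v|) = |136| / (√77 · √400) = 0.77493.
θ ≈ 50.8°.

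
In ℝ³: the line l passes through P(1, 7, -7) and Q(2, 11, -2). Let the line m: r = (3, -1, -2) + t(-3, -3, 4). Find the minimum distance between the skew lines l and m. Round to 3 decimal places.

6.915

A direction vector for l is Q − P = (1, 4, 5).
Common perpendicular direction n = (1, 4, 5) × (-3, -3, 4) = (31, -19, 9).
With w = (3, -1, -2) − (1, 7, -7) = (2, -8, 5), w · n = 259.
Distance = |w · n| / |n| = |259| / √1403 ≈ 6.915.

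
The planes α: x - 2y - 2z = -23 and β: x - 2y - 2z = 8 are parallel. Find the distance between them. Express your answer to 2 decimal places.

Same normal n = (1, -2, -2) with |n| = √9; distance = |-23 − 8| / |n| = 31/√9 ≈ 10.33.

10.33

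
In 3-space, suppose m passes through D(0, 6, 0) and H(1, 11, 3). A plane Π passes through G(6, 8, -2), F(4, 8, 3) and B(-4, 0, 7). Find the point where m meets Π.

A direction vector for m is H − D = (1, 5, 3).
GF = (-2, 0, 5), GB = (-10, -8, 9); a normal to Π is GF × GB = (40, -32, 16).
Using G: Π has equation 40x - 32y + 16z = -48.
Substitute r = (0, 6, 0) + t(1, 5, 3) into the plane: -192 + (-72)t = -48, so t = -2.
Intersection: (0, 6, 0) + (-2)·(1, 5, 3) = (-2, -4, -6).

(-2, -4, -6)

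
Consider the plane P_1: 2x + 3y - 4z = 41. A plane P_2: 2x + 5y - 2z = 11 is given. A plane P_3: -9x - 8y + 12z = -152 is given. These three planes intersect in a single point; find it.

(8, -5, -10)

Solving the 3×3 linear system 2x + 3y - 4z = 41, 2x + 5y - 2z = 11, -9x - 8y + 12z = -152 (e.g. by elimination or Cramer's rule, determinant = -46) gives (8, -5, -10).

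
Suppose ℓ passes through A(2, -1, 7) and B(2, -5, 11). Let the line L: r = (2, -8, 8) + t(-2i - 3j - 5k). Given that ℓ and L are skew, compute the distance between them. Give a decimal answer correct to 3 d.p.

A direction vector for ℓ is B − A = (0, -4, 4).
Common perpendicular direction n = (0, -4, 4) × (-2, -3, -5) = (32, -8, -8).
With w = (2, -8, 8) − (2, -1, 7) = (0, -7, 1), w · n = 48.
Distance = |w · n| / |n| = |48| / √1152 ≈ 1.414.

1.414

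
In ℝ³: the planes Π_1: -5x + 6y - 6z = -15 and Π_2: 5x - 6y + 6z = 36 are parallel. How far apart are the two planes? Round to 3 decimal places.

2.132

Rescale Π_2 by 1/(-1): -5x + 6y - 6z = -36. Then distance = |-15 − (-36)| / √97 ≈ 2.132.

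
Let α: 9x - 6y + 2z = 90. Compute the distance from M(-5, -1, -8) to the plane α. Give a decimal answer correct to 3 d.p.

13.182

n·M − d = (9)·(-5) + (-6)·(-1) + (2)·(-8) − 90 = -145; |n| = √121.
Distance = |-145| / √121 = 145/√121 ≈ 13.182.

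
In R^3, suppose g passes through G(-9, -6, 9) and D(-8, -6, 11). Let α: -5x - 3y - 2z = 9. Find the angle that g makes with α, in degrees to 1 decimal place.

40.8

A direction vector for g is D − G = (1, 0, 2).
sin θ = |n·v| / (|n||v|) = |-9| / (√38 · √5) = 0.65293.
θ ≈ 40.8°.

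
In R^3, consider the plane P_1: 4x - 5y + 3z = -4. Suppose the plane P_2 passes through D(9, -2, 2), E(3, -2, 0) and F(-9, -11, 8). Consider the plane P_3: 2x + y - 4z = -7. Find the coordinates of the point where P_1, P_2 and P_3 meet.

(-4, -3, -1)

DE = (-6, 0, -2), DF = (-18, -9, 6); a normal to P_2 is DE × DF = (-18, 72, 54).
Using D: P_2 has equation -18x + 72y + 54z = -198.
Solving the 3×3 linear system 4x - 5y + 3z = -4, -18x + 72y + 54z = -198, 2x + y - 4z = -7 (e.g. by elimination or Cramer's rule, determinant = -2034) gives (-4, -3, -1).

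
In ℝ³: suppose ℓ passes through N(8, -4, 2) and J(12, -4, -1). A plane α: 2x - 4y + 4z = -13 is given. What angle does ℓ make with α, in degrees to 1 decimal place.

A direction vector for ℓ is J − N = (4, 0, -3).
sin θ = |n·v| / (|n||v|) = |-4| / (√36 · √25) = 0.13333.
θ ≈ 7.7°.

7.7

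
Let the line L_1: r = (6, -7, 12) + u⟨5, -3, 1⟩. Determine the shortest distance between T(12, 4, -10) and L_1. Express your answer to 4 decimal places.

Taking (6, -7, 12) on L_1 with direction v = (5, -3, 1): w = T − (6, -7, 12) = (6, 11, -22), and w × v = (-55, -116, -73).
Distance = |w × v| / |v| = √21810 / √35 ≈ 24.9628.

24.9628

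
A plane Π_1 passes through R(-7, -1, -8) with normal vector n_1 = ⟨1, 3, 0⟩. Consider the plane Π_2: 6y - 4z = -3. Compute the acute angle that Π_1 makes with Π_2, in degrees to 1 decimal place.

37.9

Π_1: n_1·r = n_1·R gives x + 3y = -10.
cos θ = |n₁·n₂| / (|n₁||n₂|) = |18| / (√10 · √52).
θ = arccos(0.78935) ≈ 37.9°.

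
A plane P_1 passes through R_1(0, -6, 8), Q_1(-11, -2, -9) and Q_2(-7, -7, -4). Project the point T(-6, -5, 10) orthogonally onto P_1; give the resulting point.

(-1, -4, 7)

R_1Q_1 = (-11, 4, -17), R_1Q_2 = (-7, -1, -12); a normal to P_1 is R_1Q_1 × R_1Q_2 = (-65, -13, 39).
Using R_1: P_1 has equation -65x - 13y + 39z = 390.
Foot = T − λn with λ = (n·T − d)/|n|² = (845 − 390)/5915 = 1/13.
Foot = (-6, -5, 10) − (1/13)·(-65, -13, 39) = (-1, -4, 7).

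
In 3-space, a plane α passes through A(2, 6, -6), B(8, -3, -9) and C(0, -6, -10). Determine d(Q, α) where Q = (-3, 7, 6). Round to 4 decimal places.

AB = (6, -9, -3), AC = (-2, -12, -4); a normal to α is AB × AC = (0, 30, -90).
Using A: α has equation 30y - 90z = 720.
n·Q − d = (0)·(-3) + (30)·(7) + (-90)·(6) − 720 = -1050; |n| = √9000.
Distance = |-1050| / √9000 = 1050/√9000 ≈ 11.0680.

11.0680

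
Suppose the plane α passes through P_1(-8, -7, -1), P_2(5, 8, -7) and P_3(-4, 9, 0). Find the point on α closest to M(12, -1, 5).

P_1P_2 = (13, 15, -6), P_1P_3 = (4, 16, 1); a normal to α is P_1P_2 × P_1P_3 = (111, -37, 148).
Using P_1: α has equation 111x - 37y + 148z = -777.
Foot = M − λn with λ = (n·M − d)/|n|² = (2109 − (-777))/35594 = 3/37.
Foot = (12, -1, 5) − (3/37)·(111, -37, 148) = (3, 2, -7).

(3, 2, -7)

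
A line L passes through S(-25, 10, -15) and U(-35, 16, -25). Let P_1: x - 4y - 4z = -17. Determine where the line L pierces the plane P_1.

(-5, -2, 5)

A direction vector for L is U − S = (-10, 6, -10).
Substitute r = (-25, 10, -15) + t(-10, 6, -10) into the plane: -5 + 6t = -17, so t = -2.
Intersection: (-25, 10, -15) + (-2)·(-10, 6, -10) = (-5, -2, 5).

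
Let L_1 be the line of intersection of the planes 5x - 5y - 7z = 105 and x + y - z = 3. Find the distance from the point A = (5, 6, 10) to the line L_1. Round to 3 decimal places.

Direction of L_1: (5, -5, -7) × (1, 1, -1) = (12, -2, 10).
A point on L_1: solving the two plane equations with x = 0 gives (0, -7, -10).
Taking (0, -7, -10) on L_1 with direction v = (12, -2, 10): w = A − (0, -7, -10) = (5, 13, 20), and w × v = (170, 190, -166).
Distance = |w × v| / |v| = √92556 / √248 ≈ 19.319.

19.319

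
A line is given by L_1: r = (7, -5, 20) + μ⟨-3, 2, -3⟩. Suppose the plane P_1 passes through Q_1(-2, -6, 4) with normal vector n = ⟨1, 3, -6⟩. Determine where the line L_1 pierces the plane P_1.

(-5, 3, 8)

P_1: n·r = n·Q_1 gives x + 3y - 6z = -44.
Substitute r = (7, -5, 20) + t(-3, 2, -3) into the plane: -128 + 21t = -44, so t = 4.
Intersection: (7, -5, 20) + 4·(-3, 2, -3) = (-5, 3, 8).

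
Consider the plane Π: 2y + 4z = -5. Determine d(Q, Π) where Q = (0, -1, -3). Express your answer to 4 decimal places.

2.0125

n·Q − d = (0)·(0) + (2)·(-1) + (4)·(-3) − (-5) = -9; |n| = √20.
Distance = |-9| / √20 = 9/√20 ≈ 2.0125.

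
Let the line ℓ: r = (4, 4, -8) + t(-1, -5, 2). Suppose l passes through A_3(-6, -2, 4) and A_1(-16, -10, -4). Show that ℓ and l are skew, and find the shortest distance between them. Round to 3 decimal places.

A direction vector for l is A_1 − A_3 = (-10, -8, -8).
Common perpendicular direction n = (-1, -5, 2) × (-10, -8, -8) = (56, -28, -42).
With w = (-6, -2, 4) − (4, 4, -8) = (-10, -6, 12), w · n = -896.
Since n ≠ 0 the lines are not parallel, and w · n = -896 ≠ 0 so they do not intersect; hence they are skew.
Distance = |w · n| / |n| = |-896| / √5684 ≈ 11.885.

11.885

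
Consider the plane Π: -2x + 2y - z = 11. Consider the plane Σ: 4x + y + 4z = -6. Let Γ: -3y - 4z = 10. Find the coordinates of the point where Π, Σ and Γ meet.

Solving the 3×3 linear system -2x + 2y - z = 11, 4x + y + 4z = -6, -3y - 4z = 10 (e.g. by elimination or Cramer's rule, determinant = 28) gives (4, 6, -7).

(4, 6, -7)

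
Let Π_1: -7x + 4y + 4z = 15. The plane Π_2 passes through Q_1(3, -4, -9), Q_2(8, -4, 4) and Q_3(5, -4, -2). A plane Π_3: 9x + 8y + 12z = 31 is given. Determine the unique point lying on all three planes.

(-1, -4, 6)

Q_1Q_2 = (5, 0, 13), Q_1Q_3 = (2, 0, 7); a normal to Π_2 is Q_1Q_2 × Q_1Q_3 = (0, -9, 0).
Using Q_1: Π_2 has equation -9y = 36.
Solving the 3×3 linear system -7x + 4y + 4z = 15, -9y = 36, 9x + 8y + 12z = 31 (e.g. by elimination or Cramer's rule, determinant = 1080) gives (-1, -4, 6).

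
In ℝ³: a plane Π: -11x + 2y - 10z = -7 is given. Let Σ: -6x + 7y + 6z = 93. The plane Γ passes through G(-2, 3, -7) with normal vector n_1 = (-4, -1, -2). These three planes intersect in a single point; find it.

(-9, -3, 10)

Γ: n_1·r = n_1·G gives -4x - y - 2z = 19.
Solving the 3×3 linear system -11x + 2y - 10z = -7, -6x + 7y + 6z = 93, -4x - y - 2z = 19 (e.g. by elimination or Cramer's rule, determinant = -324) gives (-9, -3, 10).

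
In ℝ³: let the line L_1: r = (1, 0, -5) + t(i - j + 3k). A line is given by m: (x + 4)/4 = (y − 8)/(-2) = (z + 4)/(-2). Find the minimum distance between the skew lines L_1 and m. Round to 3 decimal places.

4.554

m has direction (4, -2, -2) through (-4, 8, -4).
Common perpendicular direction n = (1, -1, 3) × (4, -2, -2) = (8, 14, 2).
With w = (-4, 8, -4) − (1, 0, -5) = (-5, 8, 1), w · n = 74.
Distance = |w · n| / |n| = |74| / √264 ≈ 4.554.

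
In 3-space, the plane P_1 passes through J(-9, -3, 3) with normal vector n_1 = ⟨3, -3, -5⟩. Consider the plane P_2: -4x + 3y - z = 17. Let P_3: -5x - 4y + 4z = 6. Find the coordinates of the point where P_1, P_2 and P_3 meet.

(-2, 4, 3)

P_1: n_1·r = n_1·J gives 3x - 3y - 5z = -33.
Solving the 3×3 linear system 3x - 3y - 5z = -33, -4x + 3y - z = 17, -5x - 4y + 4z = 6 (e.g. by elimination or Cramer's rule, determinant = -194) gives (-2, 4, 3).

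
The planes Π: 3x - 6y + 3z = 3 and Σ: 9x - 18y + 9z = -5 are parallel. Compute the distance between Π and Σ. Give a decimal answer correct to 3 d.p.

Rescale Σ by 1/3: 3x - 6y + 3z = -5/3. Then distance = |3 − (-5/3)| / √54 ≈ 0.635.

0.635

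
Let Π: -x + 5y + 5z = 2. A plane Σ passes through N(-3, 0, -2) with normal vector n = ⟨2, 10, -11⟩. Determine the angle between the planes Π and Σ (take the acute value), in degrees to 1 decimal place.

86.3

Σ: n·r = n·N gives 2x + 10y - 11z = 16.
cos θ = |n₁·n₂| / (|n₁||n₂|) = |-7| / (√51 · √225).
θ = arccos(0.06535) ≈ 86.3°.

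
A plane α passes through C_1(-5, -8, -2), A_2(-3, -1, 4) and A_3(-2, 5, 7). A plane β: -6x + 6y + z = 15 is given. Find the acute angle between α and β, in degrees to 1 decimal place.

C_1A_2 = (2, 7, 6), C_1A_3 = (3, 13, 9); a normal to α is C_1A_2 × C_1A_3 = (-15, 0, 5).
Using C_1: α has equation -15x + 5z = 65.
cos θ = |n₁·n₂| / (|n₁||n₂|) = |95| / (√250 · √73).
θ = arccos(0.70322) ≈ 45.3°.

45.3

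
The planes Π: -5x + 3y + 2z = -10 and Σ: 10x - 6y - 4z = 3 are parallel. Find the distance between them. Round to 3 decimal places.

Rescale Σ by 1/(-2): -5x + 3y + 2z = -3/2. Then distance = |-10 − (-3/2)| / √38 ≈ 1.379.

1.379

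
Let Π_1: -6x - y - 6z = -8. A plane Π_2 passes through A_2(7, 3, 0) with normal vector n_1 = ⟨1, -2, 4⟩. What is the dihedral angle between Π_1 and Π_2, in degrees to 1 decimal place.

Π_2: n_1·r = n_1·A_2 gives x - 2y + 4z = 1.
cos θ = |n₁·n₂| / (|n₁||n₂|) = |-28| / (√73 · √21).
θ = arccos(0.71513) ≈ 44.3°.

44.3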